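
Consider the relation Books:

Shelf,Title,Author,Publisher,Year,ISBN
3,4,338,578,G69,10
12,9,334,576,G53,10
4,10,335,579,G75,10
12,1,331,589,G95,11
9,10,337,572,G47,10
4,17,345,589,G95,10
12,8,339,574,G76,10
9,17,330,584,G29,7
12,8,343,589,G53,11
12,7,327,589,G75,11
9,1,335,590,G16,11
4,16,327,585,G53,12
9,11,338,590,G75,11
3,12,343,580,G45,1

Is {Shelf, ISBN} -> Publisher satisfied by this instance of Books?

No

(Shelf=3, ISBN=10): 1 row → Publisher = 578 ✓
(Shelf=12, ISBN=10): 2 rows → Publisher takes values {576, 574} — violation
(Shelf=4, ISBN=10): 2 rows → Publisher takes values {579, 589} — violation
(Shelf=12, ISBN=11): 3 rows → Publisher = 589, 589, 589 ✓
(Shelf=9, ISBN=10): 1 row → Publisher = 572 ✓
(Shelf=9, ISBN=7): 1 row → Publisher = 584 ✓
(Shelf=9, ISBN=11): 2 rows → Publisher = 590, 590 ✓
(Shelf=4, ISBN=12): 1 row → Publisher = 585 ✓
(Shelf=3, ISBN=1): 1 row → Publisher = 580 ✓
Two rows agree on {Shelf, ISBN} but differ on Publisher, so {Shelf, ISBN} -> Publisher does not hold.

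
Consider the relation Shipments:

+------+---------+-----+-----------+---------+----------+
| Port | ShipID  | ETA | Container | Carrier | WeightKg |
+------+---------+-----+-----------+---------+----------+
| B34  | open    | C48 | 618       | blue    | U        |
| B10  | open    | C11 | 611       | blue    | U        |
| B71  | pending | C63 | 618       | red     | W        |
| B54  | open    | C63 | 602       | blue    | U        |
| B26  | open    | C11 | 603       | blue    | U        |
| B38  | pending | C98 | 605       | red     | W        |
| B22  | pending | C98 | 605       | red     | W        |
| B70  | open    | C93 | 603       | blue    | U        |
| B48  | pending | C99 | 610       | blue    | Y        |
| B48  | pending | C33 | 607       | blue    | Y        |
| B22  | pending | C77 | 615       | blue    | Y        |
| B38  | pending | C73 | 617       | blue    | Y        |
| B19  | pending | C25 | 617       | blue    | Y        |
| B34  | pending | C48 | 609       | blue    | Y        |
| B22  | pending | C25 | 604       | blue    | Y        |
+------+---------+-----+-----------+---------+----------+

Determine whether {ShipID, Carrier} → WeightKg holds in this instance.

Yes

(ShipID=open, Carrier=blue): 5 rows → WeightKg = U, U, U, U, U ✓
(ShipID=pending, Carrier=red): 3 rows → WeightKg = W, W, W ✓
(ShipID=pending, Carrier=blue): 7 rows → WeightKg = Y, Y, Y, Y, Y, Y, Y ✓
Every {ShipID, Carrier} value is associated with a single WeightKg value, so {ShipID, Carrier} → WeightKg holds.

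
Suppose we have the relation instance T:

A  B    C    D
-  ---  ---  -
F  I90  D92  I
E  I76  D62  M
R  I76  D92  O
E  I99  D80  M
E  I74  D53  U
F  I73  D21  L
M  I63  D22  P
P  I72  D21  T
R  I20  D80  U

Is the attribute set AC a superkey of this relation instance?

Yes

All 9 rows have distinct AC values, so AC → (all attributes) holds and AC is a superkey.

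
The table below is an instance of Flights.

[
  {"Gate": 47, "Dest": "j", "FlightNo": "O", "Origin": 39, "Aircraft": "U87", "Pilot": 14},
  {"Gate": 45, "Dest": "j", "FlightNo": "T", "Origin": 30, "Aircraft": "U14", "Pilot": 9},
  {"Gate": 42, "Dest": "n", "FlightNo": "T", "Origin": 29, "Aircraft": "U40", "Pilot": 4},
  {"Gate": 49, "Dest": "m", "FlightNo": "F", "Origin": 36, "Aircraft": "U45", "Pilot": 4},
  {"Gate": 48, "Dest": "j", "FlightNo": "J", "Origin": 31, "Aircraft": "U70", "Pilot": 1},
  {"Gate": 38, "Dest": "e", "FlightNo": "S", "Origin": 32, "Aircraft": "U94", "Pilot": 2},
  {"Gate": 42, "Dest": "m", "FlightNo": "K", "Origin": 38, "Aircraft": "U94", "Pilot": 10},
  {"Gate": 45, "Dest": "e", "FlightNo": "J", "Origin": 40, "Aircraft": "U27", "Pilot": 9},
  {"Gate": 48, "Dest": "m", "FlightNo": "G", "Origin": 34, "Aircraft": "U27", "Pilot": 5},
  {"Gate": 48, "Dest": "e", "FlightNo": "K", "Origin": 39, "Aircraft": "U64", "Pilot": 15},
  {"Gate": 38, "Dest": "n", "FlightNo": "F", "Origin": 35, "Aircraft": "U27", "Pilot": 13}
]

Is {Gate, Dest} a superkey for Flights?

All 11 rows have distinct {Gate, Dest} values, so {Gate, Dest} → (all attributes) holds and {Gate, Dest} is a superkey.

Yes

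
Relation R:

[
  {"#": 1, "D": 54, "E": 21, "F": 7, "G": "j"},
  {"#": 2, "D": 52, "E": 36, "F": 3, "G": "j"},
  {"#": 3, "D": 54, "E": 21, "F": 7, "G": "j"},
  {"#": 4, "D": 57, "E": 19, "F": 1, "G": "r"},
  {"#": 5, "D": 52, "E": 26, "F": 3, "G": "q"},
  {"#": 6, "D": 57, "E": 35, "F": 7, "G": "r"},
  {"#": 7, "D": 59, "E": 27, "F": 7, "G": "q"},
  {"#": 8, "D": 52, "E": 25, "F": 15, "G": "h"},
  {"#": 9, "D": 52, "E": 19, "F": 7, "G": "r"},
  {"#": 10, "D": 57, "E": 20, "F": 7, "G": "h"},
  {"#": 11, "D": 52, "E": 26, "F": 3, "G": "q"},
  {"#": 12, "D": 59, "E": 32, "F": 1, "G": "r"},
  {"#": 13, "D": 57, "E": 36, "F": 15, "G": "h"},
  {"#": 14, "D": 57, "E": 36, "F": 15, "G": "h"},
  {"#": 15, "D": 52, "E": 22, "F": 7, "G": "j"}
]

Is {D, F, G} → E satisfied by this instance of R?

Yes

(D=54, F=7, G=j): rows 1, 3 → E = 21, 21 ✓
(D=52, F=3, G=j): row 2 → E = 36 ✓
(D=57, F=1, G=r): row 4 → E = 19 ✓
(D=52, F=3, G=q): rows 5, 11 → E = 26, 26 ✓
(D=57, F=7, G=r): row 6 → E = 35 ✓
(D=59, F=7, G=q): row 7 → E = 27 ✓
(D=52, F=15, G=h): row 8 → E = 25 ✓
(D=52, F=7, G=r): row 9 → E = 19 ✓
(D=57, F=7, G=h): row 10 → E = 20 ✓
(D=59, F=1, G=r): row 12 → E = 32 ✓
(D=57, F=15, G=h): rows 13, 14 → E = 36, 36 ✓
(D=52, F=7, G=j): row 15 → E = 22 ✓
Every {D, F, G} value is associated with a single E value, so {D, F, G} → E holds.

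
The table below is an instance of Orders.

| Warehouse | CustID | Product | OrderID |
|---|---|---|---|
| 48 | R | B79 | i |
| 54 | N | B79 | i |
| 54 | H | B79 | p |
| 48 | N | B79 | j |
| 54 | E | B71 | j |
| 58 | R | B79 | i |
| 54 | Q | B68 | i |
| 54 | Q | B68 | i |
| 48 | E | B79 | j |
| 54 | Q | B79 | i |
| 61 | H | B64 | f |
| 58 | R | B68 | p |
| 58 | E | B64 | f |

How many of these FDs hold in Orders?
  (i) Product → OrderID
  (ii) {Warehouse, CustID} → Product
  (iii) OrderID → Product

(i) Product → OrderID: Product=B79: 7 rows → OrderID takes values {i, p, j} — violation; Product=B68: 3 rows → OrderID takes values {i, p} — violation — fails.
(ii) {Warehouse, CustID} → Product: (Warehouse=58, CustID=R): 2 rows → Product takes values {B79, B68} — violation; (Warehouse=54, CustID=Q): 3 rows → Product takes values {B68, B79} — violation — fails.
(iii) OrderID → Product: OrderID=i: 6 rows → Product takes values {B79, B68} — violation; OrderID=p: 2 rows → Product takes values {B79, B68} — violation; OrderID=j: 3 rows → Product takes values {B79, B71} — violation — fails.
None of the 3 dependencies hold.

0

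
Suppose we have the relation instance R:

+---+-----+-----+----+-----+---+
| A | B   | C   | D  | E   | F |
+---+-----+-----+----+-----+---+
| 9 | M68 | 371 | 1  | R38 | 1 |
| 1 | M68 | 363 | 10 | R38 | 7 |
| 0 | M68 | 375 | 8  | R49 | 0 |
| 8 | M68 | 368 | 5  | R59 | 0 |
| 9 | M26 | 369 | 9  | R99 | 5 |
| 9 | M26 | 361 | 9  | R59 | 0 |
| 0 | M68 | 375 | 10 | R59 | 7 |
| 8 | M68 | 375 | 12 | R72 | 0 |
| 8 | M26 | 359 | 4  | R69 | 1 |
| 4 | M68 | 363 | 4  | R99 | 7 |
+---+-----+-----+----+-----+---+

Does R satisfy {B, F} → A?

(B=M68, F=1): 1 row → A = 9 ✓
(B=M68, F=7): 3 rows → A takes values {1, 0, 4} — violation
(B=M68, F=0): 3 rows → A takes values {0, 8} — violation
(B=M26, F=5): 1 row → A = 9 ✓
(B=M26, F=0): 1 row → A = 9 ✓
(B=M26, F=1): 1 row → A = 8 ✓
Two rows agree on {B, F} but differ on A, so {B, F} → A does not hold.

No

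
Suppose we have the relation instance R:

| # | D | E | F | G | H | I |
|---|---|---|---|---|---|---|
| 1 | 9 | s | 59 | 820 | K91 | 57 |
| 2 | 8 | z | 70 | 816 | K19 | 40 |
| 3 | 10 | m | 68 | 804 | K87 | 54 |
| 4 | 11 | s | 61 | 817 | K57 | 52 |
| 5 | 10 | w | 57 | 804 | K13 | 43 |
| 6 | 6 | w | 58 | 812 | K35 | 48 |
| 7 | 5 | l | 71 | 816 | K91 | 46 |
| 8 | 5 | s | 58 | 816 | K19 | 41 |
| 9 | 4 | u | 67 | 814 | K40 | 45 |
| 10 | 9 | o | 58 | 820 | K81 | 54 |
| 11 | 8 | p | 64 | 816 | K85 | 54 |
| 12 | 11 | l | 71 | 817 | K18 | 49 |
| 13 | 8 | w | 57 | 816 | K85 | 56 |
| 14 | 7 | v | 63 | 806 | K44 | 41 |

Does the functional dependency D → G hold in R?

Yes

D=9: rows 1, 10 → G = 820, 820 ✓
D=8: rows 2, 11, 13 → G = 816, 816, 816 ✓
D=10: rows 3, 5 → G = 804, 804 ✓
D=11: rows 4, 12 → G = 817, 817 ✓
D=6: row 6 → G = 812 ✓
D=5: rows 7, 8 → G = 816, 816 ✓
D=4: row 9 → G = 814 ✓
D=7: row 14 → G = 806 ✓
Every D value is associated with a single G value, so D → G holds.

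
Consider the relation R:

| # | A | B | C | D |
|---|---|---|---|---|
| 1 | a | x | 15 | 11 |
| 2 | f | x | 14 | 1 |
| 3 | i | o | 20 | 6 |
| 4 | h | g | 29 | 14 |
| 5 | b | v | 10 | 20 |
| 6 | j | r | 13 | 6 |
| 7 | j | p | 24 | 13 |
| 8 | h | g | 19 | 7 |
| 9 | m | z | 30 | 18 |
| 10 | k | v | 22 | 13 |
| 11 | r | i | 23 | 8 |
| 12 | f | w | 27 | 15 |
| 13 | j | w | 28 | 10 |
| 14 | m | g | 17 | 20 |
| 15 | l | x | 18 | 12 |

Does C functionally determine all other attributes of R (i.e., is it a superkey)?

All 15 rows have distinct C values, so C → (all attributes) holds and C is a superkey.

Yes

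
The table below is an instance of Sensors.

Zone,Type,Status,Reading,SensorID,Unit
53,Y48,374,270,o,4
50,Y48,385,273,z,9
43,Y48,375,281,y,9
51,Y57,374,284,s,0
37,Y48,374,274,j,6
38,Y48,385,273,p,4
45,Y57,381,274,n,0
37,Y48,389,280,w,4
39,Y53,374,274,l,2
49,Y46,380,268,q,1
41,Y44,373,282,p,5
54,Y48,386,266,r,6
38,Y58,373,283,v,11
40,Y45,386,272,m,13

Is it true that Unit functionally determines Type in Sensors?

Yes

Unit=4: 3 rows → Type = Y48, Y48, Y48 ✓
Unit=9: 2 rows → Type = Y48, Y48 ✓
Unit=0: 2 rows → Type = Y57, Y57 ✓
Unit=6: 2 rows → Type = Y48, Y48 ✓
Unit=2: 1 row → Type = Y53 ✓
Unit=1: 1 row → Type = Y46 ✓
Unit=5: 1 row → Type = Y44 ✓
Unit=11: 1 row → Type = Y58 ✓
Unit=13: 1 row → Type = Y45 ✓
Every Unit value is associated with a single Type value, so Unit -> Type holds.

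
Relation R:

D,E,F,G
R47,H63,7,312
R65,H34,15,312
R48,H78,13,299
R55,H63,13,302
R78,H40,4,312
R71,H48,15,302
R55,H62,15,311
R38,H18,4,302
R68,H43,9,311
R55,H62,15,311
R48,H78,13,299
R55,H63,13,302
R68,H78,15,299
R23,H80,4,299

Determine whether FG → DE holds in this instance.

(F=7, G=312): 1 row → {D,E} = (R47, H63) ✓
(F=15, G=312): 1 row → {D,E} = (R65, H34) ✓
(F=13, G=299): 2 rows → {D,E} = (R48, H78), (R48, H78) ✓
(F=13, G=302): 2 rows → {D,E} = (R55, H63), (R55, H63) ✓
(F=4, G=312): 1 row → {D,E} = (R78, H40) ✓
(F=15, G=302): 1 row → {D,E} = (R71, H48) ✓
(F=15, G=311): 2 rows → {D,E} = (R55, H62), (R55, H62) ✓
(F=4, G=302): 1 row → {D,E} = (R38, H18) ✓
(F=9, G=311): 1 row → {D,E} = (R68, H43) ✓
(F=15, G=299): 1 row → {D,E} = (R68, H78) ✓
(F=4, G=299): 1 row → {D,E} = (R23, H80) ✓
Every FG value is associated with a single DE value, so FG → DE holds.

Yes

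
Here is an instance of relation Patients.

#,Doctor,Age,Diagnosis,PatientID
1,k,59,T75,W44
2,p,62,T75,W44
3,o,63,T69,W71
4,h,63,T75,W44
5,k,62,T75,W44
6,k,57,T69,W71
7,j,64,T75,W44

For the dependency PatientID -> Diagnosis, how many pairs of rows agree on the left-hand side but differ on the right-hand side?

0

PatientID=W44: all 5 rows agree on Diagnosis — 0 pairs.
PatientID=W71: all 2 rows agree on Diagnosis — 0 pairs.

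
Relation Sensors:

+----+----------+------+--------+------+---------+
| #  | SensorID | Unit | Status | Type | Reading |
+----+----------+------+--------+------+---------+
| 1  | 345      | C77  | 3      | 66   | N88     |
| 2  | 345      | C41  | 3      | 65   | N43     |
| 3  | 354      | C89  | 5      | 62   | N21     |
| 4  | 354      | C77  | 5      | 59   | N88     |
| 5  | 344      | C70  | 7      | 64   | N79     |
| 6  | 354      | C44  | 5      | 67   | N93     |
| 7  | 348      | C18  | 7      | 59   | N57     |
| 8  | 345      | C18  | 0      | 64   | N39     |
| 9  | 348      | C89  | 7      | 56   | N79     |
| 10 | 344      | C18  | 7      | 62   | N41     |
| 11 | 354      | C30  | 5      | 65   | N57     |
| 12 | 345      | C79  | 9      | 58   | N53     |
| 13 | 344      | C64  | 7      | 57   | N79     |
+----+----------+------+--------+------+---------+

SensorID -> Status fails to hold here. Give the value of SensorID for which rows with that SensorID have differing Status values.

SensorID=345: rows 1, 2, 8, 12 → Status takes values {3, 0, 9} — violation
SensorID=354: rows 3, 4, 6, 11 → Status = 5, 5, 5, 5 ✓
SensorID=344: rows 5, 10, 13 → Status = 7, 7, 7 ✓
SensorID=348: rows 7, 9 → Status = 7, 7 ✓
The only SensorID value with inconsistent Status is SensorID=345.

345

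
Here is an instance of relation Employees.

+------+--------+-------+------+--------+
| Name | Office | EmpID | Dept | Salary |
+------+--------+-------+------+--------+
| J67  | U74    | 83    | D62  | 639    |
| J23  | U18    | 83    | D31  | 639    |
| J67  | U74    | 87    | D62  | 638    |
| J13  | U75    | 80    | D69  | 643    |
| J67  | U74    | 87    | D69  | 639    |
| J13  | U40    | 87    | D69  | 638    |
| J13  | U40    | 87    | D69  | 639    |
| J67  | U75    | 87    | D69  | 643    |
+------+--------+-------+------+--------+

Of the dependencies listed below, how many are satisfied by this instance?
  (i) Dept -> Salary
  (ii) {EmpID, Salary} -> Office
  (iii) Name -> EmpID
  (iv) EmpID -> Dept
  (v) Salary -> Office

0

(i) Dept -> Salary: Dept=D62: 2 rows → Salary takes values {639, 638} — violation; Dept=D69: 5 rows → Salary takes values {643, 639, 638} — violation — fails.
(ii) {EmpID, Salary} -> Office: (EmpID=83, Salary=639): 2 rows → Office takes values {U74, U18} — violation; (EmpID=87, Salary=638): 2 rows → Office takes values {U74, U40} — violation; (EmpID=87, Salary=639): 2 rows → Office takes values {U74, U40} — violation — fails.
(iii) Name -> EmpID: Name=J67: 4 rows → EmpID takes values {83, 87} — violation; Name=J13: 3 rows → EmpID takes values {80, 87} — violation — fails.
(iv) EmpID -> Dept: EmpID=83: 2 rows → Dept takes values {D62, D31} — violation; EmpID=87: 5 rows → Dept takes values {D62, D69} — violation — fails.
(v) Salary -> Office: Salary=639: 4 rows → Office takes values {U74, U18, U40} — violation; Salary=638: 2 rows → Office takes values {U74, U40} — violation — fails.
None of the 5 dependencies hold.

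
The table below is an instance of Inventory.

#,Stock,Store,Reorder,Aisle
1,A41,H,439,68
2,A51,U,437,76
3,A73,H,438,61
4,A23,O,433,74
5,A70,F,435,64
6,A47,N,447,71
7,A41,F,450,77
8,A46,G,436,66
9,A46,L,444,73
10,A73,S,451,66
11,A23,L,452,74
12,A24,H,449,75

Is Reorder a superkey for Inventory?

All 12 rows have distinct Reorder values, so Reorder → (all attributes) holds and Reorder is a superkey.

Yes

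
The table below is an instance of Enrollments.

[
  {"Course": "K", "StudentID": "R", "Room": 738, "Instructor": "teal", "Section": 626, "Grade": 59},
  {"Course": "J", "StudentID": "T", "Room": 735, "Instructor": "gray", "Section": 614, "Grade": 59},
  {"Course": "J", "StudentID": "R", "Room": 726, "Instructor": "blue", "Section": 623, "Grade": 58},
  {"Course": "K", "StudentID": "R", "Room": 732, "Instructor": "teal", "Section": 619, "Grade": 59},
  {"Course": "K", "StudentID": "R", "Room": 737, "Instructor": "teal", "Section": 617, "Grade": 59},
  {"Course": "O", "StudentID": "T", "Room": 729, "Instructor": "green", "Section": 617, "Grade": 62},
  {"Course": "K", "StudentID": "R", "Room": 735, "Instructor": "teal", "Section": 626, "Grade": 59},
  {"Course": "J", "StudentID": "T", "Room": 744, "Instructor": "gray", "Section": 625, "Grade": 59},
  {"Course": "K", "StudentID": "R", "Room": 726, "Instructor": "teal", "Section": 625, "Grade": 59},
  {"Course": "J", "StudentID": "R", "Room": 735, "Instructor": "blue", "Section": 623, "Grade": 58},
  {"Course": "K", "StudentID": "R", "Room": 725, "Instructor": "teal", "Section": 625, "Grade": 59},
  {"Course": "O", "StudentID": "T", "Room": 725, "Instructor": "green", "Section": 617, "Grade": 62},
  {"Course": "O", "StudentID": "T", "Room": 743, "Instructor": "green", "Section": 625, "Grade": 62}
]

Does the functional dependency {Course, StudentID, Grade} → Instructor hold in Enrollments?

(Course=K, StudentID=R, Grade=59): 6 rows → Instructor = teal, teal, teal, teal, teal, teal ✓
(Course=J, StudentID=T, Grade=59): 2 rows → Instructor = gray, gray ✓
(Course=J, StudentID=R, Grade=58): 2 rows → Instructor = blue, blue ✓
(Course=O, StudentID=T, Grade=62): 3 rows → Instructor = green, green, green ✓
Every {Course, StudentID, Grade} value is associated with a single Instructor value, so {Course, StudentID, Grade} → Instructor holds.

Yes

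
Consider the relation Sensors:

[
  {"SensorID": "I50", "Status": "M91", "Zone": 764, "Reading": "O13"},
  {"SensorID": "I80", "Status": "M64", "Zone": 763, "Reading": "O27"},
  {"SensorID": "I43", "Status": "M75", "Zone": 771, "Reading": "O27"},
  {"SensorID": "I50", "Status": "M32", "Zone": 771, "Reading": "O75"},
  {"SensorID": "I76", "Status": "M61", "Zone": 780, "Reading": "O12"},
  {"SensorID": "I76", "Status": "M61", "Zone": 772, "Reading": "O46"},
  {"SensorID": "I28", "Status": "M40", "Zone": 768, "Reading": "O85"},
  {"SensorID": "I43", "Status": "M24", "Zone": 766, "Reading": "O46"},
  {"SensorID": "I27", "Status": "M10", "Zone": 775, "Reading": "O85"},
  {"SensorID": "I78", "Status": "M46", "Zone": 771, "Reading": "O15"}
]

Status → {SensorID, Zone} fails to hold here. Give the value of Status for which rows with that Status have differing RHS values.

M61

Status=M91: 1 row → {SensorID,Zone} = (I50, 764) ✓
Status=M64: 1 row → {SensorID,Zone} = (I80, 763) ✓
Status=M75: 1 row → {SensorID,Zone} = (I43, 771) ✓
Status=M32: 1 row → {SensorID,Zone} = (I50, 771) ✓
Status=M61: 2 rows → {SensorID,Zone} takes values {(I76, 780), (I76, 772)} — violation
Status=M40: 1 row → {SensorID,Zone} = (I28, 768) ✓
Status=M24: 1 row → {SensorID,Zone} = (I43, 766) ✓
Status=M10: 1 row → {SensorID,Zone} = (I27, 775) ✓
Status=M46: 1 row → {SensorID,Zone} = (I78, 771) ✓
The only Status value with inconsistent RHS is Status=M61.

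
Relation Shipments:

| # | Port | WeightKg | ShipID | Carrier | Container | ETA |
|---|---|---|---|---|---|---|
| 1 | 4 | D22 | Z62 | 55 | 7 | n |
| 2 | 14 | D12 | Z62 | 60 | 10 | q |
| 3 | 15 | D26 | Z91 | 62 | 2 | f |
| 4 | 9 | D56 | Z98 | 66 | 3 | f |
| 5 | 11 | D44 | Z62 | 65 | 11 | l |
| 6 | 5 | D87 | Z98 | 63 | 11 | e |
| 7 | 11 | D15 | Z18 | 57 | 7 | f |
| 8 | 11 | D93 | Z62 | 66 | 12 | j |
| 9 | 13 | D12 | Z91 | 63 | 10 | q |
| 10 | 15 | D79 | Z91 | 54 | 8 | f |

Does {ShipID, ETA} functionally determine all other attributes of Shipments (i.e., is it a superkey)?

Rows 3 and 10 have the same {ShipID, ETA} value (ShipID=Z91, ETA=f) but are distinct tuples, so {ShipID, ETA} does not determine every attribute — not a superkey.

No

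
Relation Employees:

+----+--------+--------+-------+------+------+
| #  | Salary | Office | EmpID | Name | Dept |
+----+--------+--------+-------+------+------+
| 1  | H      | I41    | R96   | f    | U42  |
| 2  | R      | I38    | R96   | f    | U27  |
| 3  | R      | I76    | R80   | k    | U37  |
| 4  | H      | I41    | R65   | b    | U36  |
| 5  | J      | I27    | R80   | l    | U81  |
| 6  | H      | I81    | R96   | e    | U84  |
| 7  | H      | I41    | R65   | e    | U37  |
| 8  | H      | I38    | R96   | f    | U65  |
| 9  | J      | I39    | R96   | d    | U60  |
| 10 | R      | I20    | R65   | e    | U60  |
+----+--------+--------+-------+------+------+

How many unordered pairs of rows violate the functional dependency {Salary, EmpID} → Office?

(Salary=H, EmpID=R96): violating pairs (1,6), (1,8), (6,8) — 3 pairs.
(Salary=H, EmpID=R65): all 2 rows agree on Office — 0 pairs.

3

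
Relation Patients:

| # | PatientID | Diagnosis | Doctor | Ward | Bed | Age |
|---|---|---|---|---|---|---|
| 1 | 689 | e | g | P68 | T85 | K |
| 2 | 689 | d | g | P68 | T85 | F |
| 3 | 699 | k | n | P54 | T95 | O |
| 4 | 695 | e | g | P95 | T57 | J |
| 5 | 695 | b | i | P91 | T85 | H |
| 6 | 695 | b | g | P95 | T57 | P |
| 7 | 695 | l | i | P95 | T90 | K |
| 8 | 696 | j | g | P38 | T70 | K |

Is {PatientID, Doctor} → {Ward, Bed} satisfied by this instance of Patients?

No

(PatientID=689, Doctor=g): rows 1, 2 → {Ward,Bed} = (P68, T85), (P68, T85) ✓
(PatientID=699, Doctor=n): row 3 → {Ward,Bed} = (P54, T95) ✓
(PatientID=695, Doctor=g): rows 4, 6 → {Ward,Bed} = (P95, T57), (P95, T57) ✓
(PatientID=695, Doctor=i): rows 5, 7 → {Ward,Bed} takes values {(P91, T85), (P95, T90)} — violation
(PatientID=696, Doctor=g): row 8 → {Ward,Bed} = (P38, T70) ✓
Two rows agree on {PatientID, Doctor} but differ on {Ward, Bed}, so {PatientID, Doctor} → {Ward, Bed} does not hold.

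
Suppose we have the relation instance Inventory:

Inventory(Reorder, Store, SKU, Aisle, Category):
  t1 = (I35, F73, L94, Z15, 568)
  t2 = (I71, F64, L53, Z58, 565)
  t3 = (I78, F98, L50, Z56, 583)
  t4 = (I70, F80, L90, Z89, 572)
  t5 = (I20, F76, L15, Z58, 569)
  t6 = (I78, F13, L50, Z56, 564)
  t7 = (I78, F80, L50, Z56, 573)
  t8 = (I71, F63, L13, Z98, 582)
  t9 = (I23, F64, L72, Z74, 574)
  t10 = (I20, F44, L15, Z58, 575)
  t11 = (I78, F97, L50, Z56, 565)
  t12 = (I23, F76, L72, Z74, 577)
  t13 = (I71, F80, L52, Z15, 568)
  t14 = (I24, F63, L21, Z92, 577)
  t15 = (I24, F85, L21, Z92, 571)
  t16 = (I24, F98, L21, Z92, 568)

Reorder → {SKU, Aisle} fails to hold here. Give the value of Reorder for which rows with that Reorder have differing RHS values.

I71

Reorder=I35: row 1 → {SKU,Aisle} = (L94, Z15) ✓
Reorder=I71: rows 2, 8, 13 → {SKU,Aisle} takes values {(L53, Z58), (L13, Z98), (L52, Z15)} — violation
Reorder=I78: rows 3, 6, 7, 11 → {SKU,Aisle} = (L50, Z56), (L50, Z56), (L50, Z56), (L50, Z56) ✓
Reorder=I70: row 4 → {SKU,Aisle} = (L90, Z89) ✓
Reorder=I20: rows 5, 10 → {SKU,Aisle} = (L15, Z58), (L15, Z58) ✓
Reorder=I23: rows 9, 12 → {SKU,Aisle} = (L72, Z74), (L72, Z74) ✓
Reorder=I24: rows 14, 15, 16 → {SKU,Aisle} = (L21, Z92), (L21, Z92), (L21, Z92) ✓
The only Reorder value with inconsistent RHS is Reorder=I71.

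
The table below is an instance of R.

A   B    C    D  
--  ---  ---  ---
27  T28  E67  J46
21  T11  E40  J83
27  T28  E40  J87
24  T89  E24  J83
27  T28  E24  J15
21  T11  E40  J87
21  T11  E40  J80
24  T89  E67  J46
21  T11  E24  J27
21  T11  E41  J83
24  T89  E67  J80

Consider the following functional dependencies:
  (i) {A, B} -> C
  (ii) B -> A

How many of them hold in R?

(i) {A, B} -> C: (A=27, B=T28): 3 rows → C takes values {E67, E40, E24} — violation; (A=21, B=T11): 5 rows → C takes values {E40, E24, E41} — violation; (A=24, B=T89): 3 rows → C takes values {E24, E67} — violation — fails.
(ii) B -> A: every LHS value maps to a single RHS value — holds.
1 of the 2 dependencies holds.

1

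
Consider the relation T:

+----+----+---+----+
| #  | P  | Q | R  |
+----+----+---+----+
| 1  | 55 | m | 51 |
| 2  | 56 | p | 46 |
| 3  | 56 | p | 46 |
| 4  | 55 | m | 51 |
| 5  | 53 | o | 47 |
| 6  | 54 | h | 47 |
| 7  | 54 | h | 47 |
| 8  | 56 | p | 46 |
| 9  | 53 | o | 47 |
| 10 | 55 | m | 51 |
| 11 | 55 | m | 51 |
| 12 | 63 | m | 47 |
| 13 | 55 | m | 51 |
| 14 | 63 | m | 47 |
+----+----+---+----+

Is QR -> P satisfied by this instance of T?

Yes

(Q=m, R=51): rows 1, 4, 10, 11, 13 → P = 55, 55, 55, 55, 55 ✓
(Q=p, R=46): rows 2, 3, 8 → P = 56, 56, 56 ✓
(Q=o, R=47): rows 5, 9 → P = 53, 53 ✓
(Q=h, R=47): rows 6, 7 → P = 54, 54 ✓
(Q=m, R=47): rows 12, 14 → P = 63, 63 ✓
Every QR value is associated with a single P value, so QR -> P holds.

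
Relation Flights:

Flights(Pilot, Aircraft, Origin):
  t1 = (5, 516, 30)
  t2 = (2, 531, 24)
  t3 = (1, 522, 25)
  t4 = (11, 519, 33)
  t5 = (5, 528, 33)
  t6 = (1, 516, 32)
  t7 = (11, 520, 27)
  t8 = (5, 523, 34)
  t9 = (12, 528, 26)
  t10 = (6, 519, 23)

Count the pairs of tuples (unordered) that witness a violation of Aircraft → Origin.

3

Aircraft=516: violating pairs (1,6) — 1 pair.
Aircraft=519: violating pairs (4,10) — 1 pair.
Aircraft=528: violating pairs (5,9) — 1 pair.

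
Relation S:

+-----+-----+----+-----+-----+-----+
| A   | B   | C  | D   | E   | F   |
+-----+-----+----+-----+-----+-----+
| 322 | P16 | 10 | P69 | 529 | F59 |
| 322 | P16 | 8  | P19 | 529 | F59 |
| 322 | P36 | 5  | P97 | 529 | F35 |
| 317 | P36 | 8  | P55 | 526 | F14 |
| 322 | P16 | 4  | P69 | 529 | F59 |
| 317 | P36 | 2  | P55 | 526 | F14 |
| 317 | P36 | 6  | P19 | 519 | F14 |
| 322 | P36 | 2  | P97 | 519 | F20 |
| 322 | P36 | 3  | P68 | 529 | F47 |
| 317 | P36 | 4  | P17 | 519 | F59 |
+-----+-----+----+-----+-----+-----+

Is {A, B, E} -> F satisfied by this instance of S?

(A=322, B=P16, E=529): 3 rows → F = F59, F59, F59 ✓
(A=322, B=P36, E=529): 2 rows → F takes values {F35, F47} — violation
(A=317, B=P36, E=526): 2 rows → F = F14, F14 ✓
(A=317, B=P36, E=519): 2 rows → F takes values {F14, F59} — violation
(A=322, B=P36, E=519): 1 row → F = F20 ✓
Two rows agree on {A, B, E} but differ on F, so {A, B, E} -> F does not hold.

No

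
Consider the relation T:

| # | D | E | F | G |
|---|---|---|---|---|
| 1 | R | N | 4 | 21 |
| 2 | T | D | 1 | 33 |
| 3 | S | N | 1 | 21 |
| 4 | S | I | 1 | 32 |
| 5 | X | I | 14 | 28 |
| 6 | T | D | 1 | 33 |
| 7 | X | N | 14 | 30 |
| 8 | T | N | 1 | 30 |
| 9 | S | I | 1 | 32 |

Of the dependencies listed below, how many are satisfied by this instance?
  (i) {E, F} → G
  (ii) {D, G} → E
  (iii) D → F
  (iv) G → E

(i) {E, F} → G: (E=N, F=1): rows 3, 8 → G takes values {21, 30} — violation — fails.
(ii) {D, G} → E: every LHS value maps to a single RHS value — holds.
(iii) D → F: every LHS value maps to a single RHS value — holds.
(iv) G → E: every LHS value maps to a single RHS value — holds.
3 of the 4 dependencies hold.

3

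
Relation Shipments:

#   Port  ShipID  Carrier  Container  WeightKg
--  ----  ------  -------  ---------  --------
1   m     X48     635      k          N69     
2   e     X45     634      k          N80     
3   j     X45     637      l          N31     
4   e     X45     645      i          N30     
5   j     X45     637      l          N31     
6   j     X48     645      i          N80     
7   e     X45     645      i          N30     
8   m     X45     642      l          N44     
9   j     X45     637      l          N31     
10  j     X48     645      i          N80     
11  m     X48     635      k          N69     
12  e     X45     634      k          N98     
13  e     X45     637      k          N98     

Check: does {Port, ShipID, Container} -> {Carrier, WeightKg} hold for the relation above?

No

(Port=m, ShipID=X48, Container=k): rows 1, 11 → {Carrier,WeightKg} = (635, N69), (635, N69) ✓
(Port=e, ShipID=X45, Container=k): rows 2, 12, 13 → {Carrier,WeightKg} takes values {(634, N80), (634, N98), (637, N98)} — violation
(Port=j, ShipID=X45, Container=l): rows 3, 5, 9 → {Carrier,WeightKg} = (637, N31), (637, N31), (637, N31) ✓
(Port=e, ShipID=X45, Container=i): rows 4, 7 → {Carrier,WeightKg} = (645, N30), (645, N30) ✓
(Port=j, ShipID=X48, Container=i): rows 6, 10 → {Carrier,WeightKg} = (645, N80), (645, N80) ✓
(Port=m, ShipID=X45, Container=l): row 8 → {Carrier,WeightKg} = (642, N44) ✓
Two rows agree on {Port, ShipID, Container} but differ on {Carrier, WeightKg}, so {Port, ShipID, Container} -> {Carrier, WeightKg} does not hold.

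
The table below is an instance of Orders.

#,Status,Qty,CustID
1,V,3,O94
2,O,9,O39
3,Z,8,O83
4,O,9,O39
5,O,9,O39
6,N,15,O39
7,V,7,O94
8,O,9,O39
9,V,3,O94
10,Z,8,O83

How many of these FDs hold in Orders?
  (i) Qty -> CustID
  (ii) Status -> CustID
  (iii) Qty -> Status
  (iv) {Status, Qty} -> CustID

(i) Qty -> CustID: every LHS value maps to a single RHS value — holds.
(ii) Status -> CustID: every LHS value maps to a single RHS value — holds.
(iii) Qty -> Status: every LHS value maps to a single RHS value — holds.
(iv) {Status, Qty} -> CustID: every LHS value maps to a single RHS value — holds.
4 of the 4 dependencies hold.

4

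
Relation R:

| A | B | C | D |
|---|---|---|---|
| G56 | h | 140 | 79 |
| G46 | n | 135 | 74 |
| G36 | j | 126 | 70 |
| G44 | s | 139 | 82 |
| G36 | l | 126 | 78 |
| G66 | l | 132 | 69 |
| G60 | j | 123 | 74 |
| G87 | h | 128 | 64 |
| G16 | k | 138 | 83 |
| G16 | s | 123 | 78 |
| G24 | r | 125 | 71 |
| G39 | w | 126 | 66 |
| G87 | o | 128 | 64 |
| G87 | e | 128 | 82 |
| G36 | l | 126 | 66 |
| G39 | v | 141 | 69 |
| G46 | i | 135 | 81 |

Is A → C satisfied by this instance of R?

A=G56: 1 row → C = 140 ✓
A=G46: 2 rows → C = 135, 135 ✓
A=G36: 3 rows → C = 126, 126, 126 ✓
A=G44: 1 row → C = 139 ✓
A=G66: 1 row → C = 132 ✓
A=G60: 1 row → C = 123 ✓
A=G87: 3 rows → C = 128, 128, 128 ✓
A=G16: 2 rows → C takes values {138, 123} — violation
A=G24: 1 row → C = 125 ✓
A=G39: 2 rows → C takes values {126, 141} — violation
Two rows agree on A but differ on C, so A → C does not hold.

No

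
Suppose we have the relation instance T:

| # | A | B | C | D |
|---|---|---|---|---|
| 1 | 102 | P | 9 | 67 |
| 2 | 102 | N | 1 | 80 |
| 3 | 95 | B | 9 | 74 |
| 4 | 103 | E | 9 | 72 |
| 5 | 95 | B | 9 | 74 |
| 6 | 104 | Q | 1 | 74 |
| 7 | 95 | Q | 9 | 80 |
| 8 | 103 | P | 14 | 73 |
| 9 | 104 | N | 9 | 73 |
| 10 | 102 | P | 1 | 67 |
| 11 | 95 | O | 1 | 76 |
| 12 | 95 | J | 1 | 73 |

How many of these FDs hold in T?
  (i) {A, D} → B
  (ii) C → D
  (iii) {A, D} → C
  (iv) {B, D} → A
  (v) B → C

2

(i) {A, D} → B: every LHS value maps to a single RHS value — holds.
(ii) C → D: C=9: rows 1, 3, 4, 5, 7, 9 → D takes values {67, 74, 72, 80, 73} — violation; C=1: rows 2, 6, 10, 11, 12 → D takes values {80, 74, 67, 76, 73} — violation — fails.
(iii) {A, D} → C: (A=102, D=67): rows 1, 10 → C takes values {9, 1} — violation — fails.
(iv) {B, D} → A: every LHS value maps to a single RHS value — holds.
(v) B → C: B=P: rows 1, 8, 10 → C takes values {9, 14, 1} — violation; B=N: rows 2, 9 → C takes values {1, 9} — violation; B=Q: rows 6, 7 → C takes values {1, 9} — violation — fails.
2 of the 5 dependencies hold.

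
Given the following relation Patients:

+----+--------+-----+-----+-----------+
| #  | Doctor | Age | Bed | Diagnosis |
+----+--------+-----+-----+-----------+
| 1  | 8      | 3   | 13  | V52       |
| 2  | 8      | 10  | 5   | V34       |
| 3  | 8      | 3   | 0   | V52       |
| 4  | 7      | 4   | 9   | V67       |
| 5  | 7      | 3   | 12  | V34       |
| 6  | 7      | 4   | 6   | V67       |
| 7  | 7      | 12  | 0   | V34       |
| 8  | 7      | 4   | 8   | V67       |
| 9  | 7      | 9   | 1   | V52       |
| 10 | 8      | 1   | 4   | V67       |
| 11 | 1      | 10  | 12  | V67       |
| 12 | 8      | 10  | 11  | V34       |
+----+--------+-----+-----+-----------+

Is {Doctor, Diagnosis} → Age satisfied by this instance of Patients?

No

(Doctor=8, Diagnosis=V52): rows 1, 3 → Age = 3, 3 ✓
(Doctor=8, Diagnosis=V34): rows 2, 12 → Age = 10, 10 ✓
(Doctor=7, Diagnosis=V67): rows 4, 6, 8 → Age = 4, 4, 4 ✓
(Doctor=7, Diagnosis=V34): rows 5, 7 → Age takes values {3, 12} — violation
(Doctor=7, Diagnosis=V52): row 9 → Age = 9 ✓
(Doctor=8, Diagnosis=V67): row 10 → Age = 1 ✓
(Doctor=1, Diagnosis=V67): row 11 → Age = 10 ✓
Two rows agree on {Doctor, Diagnosis} but differ on Age, so {Doctor, Diagnosis} → Age does not hold.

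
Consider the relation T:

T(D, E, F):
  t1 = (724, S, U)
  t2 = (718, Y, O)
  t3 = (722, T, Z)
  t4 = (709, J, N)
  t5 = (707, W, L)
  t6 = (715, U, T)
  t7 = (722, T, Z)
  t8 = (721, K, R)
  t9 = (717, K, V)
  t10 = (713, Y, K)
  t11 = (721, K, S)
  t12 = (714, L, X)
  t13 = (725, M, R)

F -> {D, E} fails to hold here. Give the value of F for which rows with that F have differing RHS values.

F=U: row 1 → {D,E} = (724, S) ✓
F=O: row 2 → {D,E} = (718, Y) ✓
F=Z: rows 3, 7 → {D,E} = (722, T), (722, T) ✓
F=N: row 4 → {D,E} = (709, J) ✓
F=L: row 5 → {D,E} = (707, W) ✓
F=T: row 6 → {D,E} = (715, U) ✓
F=R: rows 8, 13 → {D,E} takes values {(721, K), (725, M)} — violation
F=V: row 9 → {D,E} = (717, K) ✓
F=K: row 10 → {D,E} = (713, Y) ✓
F=S: row 11 → {D,E} = (721, K) ✓
F=X: row 12 → {D,E} = (714, L) ✓
The only F value with inconsistent RHS is F=R.

R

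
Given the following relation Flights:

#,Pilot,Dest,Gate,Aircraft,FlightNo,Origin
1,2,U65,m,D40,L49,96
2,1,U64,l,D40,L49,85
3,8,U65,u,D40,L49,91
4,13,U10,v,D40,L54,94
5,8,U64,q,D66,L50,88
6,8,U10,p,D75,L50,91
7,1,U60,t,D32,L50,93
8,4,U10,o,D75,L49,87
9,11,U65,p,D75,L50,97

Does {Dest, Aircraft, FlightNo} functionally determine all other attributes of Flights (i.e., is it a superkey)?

No

Rows 1 and 3 have the same {Dest, Aircraft, FlightNo} value (Dest=U65, Aircraft=D40, FlightNo=L49) but are distinct tuples, so {Dest, Aircraft, FlightNo} does not determine every attribute — not a superkey.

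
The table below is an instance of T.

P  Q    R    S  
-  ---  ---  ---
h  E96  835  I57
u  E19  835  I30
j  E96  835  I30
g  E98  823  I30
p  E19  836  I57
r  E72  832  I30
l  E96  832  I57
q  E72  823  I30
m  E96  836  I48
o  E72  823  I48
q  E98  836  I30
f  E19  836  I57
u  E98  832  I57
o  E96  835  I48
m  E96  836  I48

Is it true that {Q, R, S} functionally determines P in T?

No

(Q=E96, R=835, S=I57): 1 row → P = h ✓
(Q=E19, R=835, S=I30): 1 row → P = u ✓
(Q=E96, R=835, S=I30): 1 row → P = j ✓
(Q=E98, R=823, S=I30): 1 row → P = g ✓
(Q=E19, R=836, S=I57): 2 rows → P takes values {p, f} — violation
(Q=E72, R=832, S=I30): 1 row → P = r ✓
(Q=E96, R=832, S=I57): 1 row → P = l ✓
(Q=E72, R=823, S=I30): 1 row → P = q ✓
(Q=E96, R=836, S=I48): 2 rows → P = m, m ✓
(Q=E72, R=823, S=I48): 1 row → P = o ✓
(Q=E98, R=836, S=I30): 1 row → P = q ✓
(Q=E98, R=832, S=I57): 1 row → P = u ✓
(Q=E96, R=835, S=I48): 1 row → P = o ✓
Two rows agree on {Q, R, S} but differ on P, so {Q, R, S} -> P does not hold.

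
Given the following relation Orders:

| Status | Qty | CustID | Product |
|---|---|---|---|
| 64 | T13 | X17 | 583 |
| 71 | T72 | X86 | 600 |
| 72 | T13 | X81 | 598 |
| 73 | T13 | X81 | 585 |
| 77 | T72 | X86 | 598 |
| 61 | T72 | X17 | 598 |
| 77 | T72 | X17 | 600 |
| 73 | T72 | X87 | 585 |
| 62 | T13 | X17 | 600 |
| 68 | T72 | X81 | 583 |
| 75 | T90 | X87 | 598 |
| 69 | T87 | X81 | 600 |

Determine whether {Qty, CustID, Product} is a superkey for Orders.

All 12 rows have distinct {Qty, CustID, Product} values, so {Qty, CustID, Product} → (all attributes) holds and {Qty, CustID, Product} is a superkey.

Yes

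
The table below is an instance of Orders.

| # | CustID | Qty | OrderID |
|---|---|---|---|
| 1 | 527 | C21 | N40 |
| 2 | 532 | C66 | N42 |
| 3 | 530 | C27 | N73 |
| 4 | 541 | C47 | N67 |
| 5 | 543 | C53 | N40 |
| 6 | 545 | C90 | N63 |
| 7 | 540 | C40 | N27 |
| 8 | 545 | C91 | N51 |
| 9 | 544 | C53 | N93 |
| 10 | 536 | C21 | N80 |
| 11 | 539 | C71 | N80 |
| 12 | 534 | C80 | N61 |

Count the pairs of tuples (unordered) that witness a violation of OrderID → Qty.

2

OrderID=N40: violating pairs (1,5) — 1 pair.
OrderID=N80: violating pairs (10,11) — 1 pair.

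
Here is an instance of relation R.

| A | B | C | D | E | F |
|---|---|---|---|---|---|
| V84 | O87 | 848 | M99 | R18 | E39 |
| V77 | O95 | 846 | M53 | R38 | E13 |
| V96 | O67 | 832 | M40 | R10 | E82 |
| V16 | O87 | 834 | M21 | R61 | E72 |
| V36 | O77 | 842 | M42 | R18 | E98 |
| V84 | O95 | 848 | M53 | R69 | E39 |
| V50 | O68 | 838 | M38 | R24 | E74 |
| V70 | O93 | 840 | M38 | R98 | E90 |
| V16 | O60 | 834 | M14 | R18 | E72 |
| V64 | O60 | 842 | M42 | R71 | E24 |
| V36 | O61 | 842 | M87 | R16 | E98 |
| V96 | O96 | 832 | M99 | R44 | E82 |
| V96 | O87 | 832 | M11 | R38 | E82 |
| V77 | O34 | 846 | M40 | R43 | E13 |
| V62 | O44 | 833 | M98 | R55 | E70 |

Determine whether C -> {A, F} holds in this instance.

No

C=848: 2 rows → {A,F} = (V84, E39), (V84, E39) ✓
C=846: 2 rows → {A,F} = (V77, E13), (V77, E13) ✓
C=832: 3 rows → {A,F} = (V96, E82), (V96, E82), (V96, E82) ✓
C=834: 2 rows → {A,F} = (V16, E72), (V16, E72) ✓
C=842: 3 rows → {A,F} takes values {(V36, E98), (V64, E24)} — violation
C=838: 1 row → {A,F} = (V50, E74) ✓
C=840: 1 row → {A,F} = (V70, E90) ✓
C=833: 1 row → {A,F} = (V62, E70) ✓
Two rows agree on C but differ on {A, F}, so C -> {A, F} does not hold.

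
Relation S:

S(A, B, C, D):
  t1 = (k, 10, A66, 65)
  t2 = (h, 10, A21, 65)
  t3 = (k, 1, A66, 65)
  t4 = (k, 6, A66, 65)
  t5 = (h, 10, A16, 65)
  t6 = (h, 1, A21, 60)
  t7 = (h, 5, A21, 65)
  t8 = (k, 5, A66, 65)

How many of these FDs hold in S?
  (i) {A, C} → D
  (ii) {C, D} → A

(i) {A, C} → D: (A=h, C=A21): rows 2, 6, 7 → D takes values {65, 60} — violation — fails.
(ii) {C, D} → A: every LHS value maps to a single RHS value — holds.
1 of the 2 dependencies holds.

1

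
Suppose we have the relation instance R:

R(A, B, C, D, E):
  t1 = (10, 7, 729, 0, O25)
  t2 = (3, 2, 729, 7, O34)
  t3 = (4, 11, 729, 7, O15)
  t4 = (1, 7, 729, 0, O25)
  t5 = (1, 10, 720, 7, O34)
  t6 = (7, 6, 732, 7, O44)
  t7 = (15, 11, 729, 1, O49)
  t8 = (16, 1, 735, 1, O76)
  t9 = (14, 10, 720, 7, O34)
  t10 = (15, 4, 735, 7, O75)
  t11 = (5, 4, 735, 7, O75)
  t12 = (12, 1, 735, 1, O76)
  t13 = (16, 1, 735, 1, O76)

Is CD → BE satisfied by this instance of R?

(C=729, D=0): rows 1, 4 → {B,E} = (7, O25), (7, O25) ✓
(C=729, D=7): rows 2, 3 → {B,E} takes values {(2, O34), (11, O15)} — violation
(C=720, D=7): rows 5, 9 → {B,E} = (10, O34), (10, O34) ✓
(C=732, D=7): row 6 → {B,E} = (6, O44) ✓
(C=729, D=1): row 7 → {B,E} = (11, O49) ✓
(C=735, D=1): rows 8, 12, 13 → {B,E} = (1, O76), (1, O76), (1, O76) ✓
(C=735, D=7): rows 10, 11 → {B,E} = (4, O75), (4, O75) ✓
Two rows agree on CD but differ on BE, so CD → BE does not hold.

No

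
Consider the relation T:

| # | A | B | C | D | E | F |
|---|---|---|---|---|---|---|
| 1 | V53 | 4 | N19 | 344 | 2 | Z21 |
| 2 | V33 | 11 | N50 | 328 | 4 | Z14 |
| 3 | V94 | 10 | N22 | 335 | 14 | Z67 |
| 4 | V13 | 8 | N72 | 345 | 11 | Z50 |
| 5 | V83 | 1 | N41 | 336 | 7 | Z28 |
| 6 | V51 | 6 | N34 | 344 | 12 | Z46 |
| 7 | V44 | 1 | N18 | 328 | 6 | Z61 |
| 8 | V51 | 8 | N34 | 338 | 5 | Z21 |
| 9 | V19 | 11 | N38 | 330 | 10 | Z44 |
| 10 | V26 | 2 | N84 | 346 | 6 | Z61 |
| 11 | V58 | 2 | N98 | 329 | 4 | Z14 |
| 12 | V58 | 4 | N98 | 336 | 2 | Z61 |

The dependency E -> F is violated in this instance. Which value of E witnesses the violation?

2

E=2: rows 1, 12 → F takes values {Z21, Z61} — violation
E=4: rows 2, 11 → F = Z14, Z14 ✓
E=14: row 3 → F = Z67 ✓
E=11: row 4 → F = Z50 ✓
E=7: row 5 → F = Z28 ✓
E=12: row 6 → F = Z46 ✓
E=6: rows 7, 10 → F = Z61, Z61 ✓
E=5: row 8 → F = Z21 ✓
E=10: row 9 → F = Z44 ✓
The only E value with inconsistent F is E=2.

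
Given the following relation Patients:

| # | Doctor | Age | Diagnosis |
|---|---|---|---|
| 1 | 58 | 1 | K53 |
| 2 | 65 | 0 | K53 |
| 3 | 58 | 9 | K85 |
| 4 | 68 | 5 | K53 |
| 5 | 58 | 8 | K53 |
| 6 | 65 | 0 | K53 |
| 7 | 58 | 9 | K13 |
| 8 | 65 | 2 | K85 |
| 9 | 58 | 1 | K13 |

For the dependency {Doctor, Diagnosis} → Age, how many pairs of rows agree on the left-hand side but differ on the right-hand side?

(Doctor=58, Diagnosis=K53): violating pairs (1,5) — 1 pair.
(Doctor=65, Diagnosis=K53): all 2 rows agree on Age — 0 pairs.
(Doctor=58, Diagnosis=K13): violating pairs (7,9) — 1 pair.

2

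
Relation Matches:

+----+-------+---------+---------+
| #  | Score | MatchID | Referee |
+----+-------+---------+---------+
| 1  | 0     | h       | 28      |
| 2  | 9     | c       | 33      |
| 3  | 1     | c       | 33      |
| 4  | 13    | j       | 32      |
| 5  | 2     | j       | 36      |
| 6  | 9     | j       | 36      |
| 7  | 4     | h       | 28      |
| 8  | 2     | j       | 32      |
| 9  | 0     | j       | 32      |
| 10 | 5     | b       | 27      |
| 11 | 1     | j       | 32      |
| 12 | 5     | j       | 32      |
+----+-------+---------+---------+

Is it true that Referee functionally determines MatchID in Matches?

Yes

Referee=28: rows 1, 7 → MatchID = h, h ✓
Referee=33: rows 2, 3 → MatchID = c, c ✓
Referee=32: rows 4, 8, 9, 11, 12 → MatchID = j, j, j, j, j ✓
Referee=36: rows 5, 6 → MatchID = j, j ✓
Referee=27: row 10 → MatchID = b ✓
Every Referee value is associated with a single MatchID value, so Referee → MatchID holds.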